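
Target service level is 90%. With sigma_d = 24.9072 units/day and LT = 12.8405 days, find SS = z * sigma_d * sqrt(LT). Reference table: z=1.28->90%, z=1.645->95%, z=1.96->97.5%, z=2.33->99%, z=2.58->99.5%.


From the table, SL = 90% corresponds to z = 1.28
sqrt(LT) = sqrt(12.8405) = 3.5834
SS = 1.28 * 24.9072 * 3.5834 = 114.2420

114.2420 units


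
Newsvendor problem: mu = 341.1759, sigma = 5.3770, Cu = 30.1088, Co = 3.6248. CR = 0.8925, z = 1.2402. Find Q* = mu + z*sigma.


CR = Cu/(Cu+Co) = 30.1088/(30.1088+3.6248) = 0.8925
z = 1.2402
Q* = 341.1759 + 1.2402 * 5.3770 = 347.8445

347.8445 units


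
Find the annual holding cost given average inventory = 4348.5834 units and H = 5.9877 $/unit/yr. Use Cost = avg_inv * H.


Cost = 4348.5834 * 5.9877 = 26038.0128

26038.0128 $/yr


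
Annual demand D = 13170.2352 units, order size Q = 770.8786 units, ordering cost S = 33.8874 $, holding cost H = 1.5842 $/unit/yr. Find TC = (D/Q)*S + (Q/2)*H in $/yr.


Ordering cost = D*S/Q = 578.9563
Holding cost = Q*H/2 = 610.6129
TC = 578.9563 + 610.6129 = 1189.5692

1189.5692 $/yr


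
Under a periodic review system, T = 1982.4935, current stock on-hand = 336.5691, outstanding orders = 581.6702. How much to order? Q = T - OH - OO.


Inventory position = OH + OO = 336.5691 + 581.6702 = 918.2393
Q = 1982.4935 - 918.2393 = 1064.2542

1064.2542 units


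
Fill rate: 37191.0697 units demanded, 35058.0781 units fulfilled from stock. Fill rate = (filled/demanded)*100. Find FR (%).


FR = 35058.0781 / 37191.0697 * 100 = 94.2648

94.2648%


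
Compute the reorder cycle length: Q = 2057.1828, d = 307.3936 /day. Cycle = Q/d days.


Cycle = 2057.1828 / 307.3936 = 6.6923

6.6923 days


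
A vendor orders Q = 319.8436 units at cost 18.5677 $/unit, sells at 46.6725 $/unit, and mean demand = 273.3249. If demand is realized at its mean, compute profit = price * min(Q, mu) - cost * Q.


Sales at mu = min(319.8436, 273.3249) = 273.3249
Revenue = 46.6725 * 273.3249 = 12756.7564
Total cost = 18.5677 * 319.8436 = 5938.7600
Profit = 12756.7564 - 5938.7600 = 6817.9964

6817.9964 $


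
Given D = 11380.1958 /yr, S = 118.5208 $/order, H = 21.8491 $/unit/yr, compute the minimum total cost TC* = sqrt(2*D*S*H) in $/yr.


2*D*S*H = 58939691.2614
TC* = sqrt(58939691.2614) = 7677.2190

7677.2190 $/yr


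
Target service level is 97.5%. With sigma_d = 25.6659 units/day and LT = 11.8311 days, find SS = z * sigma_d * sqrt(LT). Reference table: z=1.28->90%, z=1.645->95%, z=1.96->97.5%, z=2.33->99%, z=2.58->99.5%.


From the table, SL = 97.5% corresponds to z = 1.96
sqrt(LT) = sqrt(11.8311) = 3.4396
SS = 1.96 * 25.6659 * 3.4396 = 173.0315

173.0315 units


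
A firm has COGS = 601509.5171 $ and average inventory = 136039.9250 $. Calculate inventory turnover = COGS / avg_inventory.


Turnover = 601509.5171 / 136039.9250 = 4.4216

4.4216


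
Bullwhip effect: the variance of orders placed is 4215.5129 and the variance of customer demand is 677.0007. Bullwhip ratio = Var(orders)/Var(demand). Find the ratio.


BW = 4215.5129 / 677.0007 = 6.2267

6.2267


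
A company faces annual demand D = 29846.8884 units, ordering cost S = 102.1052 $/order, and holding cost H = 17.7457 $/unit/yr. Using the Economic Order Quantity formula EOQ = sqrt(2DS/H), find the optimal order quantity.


2*D*S = 2 * 29846.8884 * 102.1052 = 6095045.0189
2*D*S/H = 343466.0238
EOQ = sqrt(343466.0238) = 586.0597

586.0597 units


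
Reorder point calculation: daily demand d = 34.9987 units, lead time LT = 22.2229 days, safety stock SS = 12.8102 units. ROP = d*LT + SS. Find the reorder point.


d*LT = 34.9987 * 22.2229 = 777.7726
ROP = 777.7726 + 12.8102 = 790.5828

790.5828 units


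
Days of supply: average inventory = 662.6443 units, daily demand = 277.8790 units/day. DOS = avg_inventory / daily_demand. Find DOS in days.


DOS = 662.6443 / 277.8790 = 2.3847

2.3847 days


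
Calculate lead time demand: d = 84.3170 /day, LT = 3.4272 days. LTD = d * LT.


LTD = 84.3170 * 3.4272 = 288.9712

288.9712 units


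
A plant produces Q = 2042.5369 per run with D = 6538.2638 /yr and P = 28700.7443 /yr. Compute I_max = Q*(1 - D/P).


D/P = 0.2278
1 - D/P = 0.7722
I_max = 2042.5369 * 0.7722 = 1577.2303

1577.2303 units


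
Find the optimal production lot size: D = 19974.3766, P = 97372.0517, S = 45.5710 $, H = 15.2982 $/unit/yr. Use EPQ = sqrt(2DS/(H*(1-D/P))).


1 - D/P = 1 - 0.2051 = 0.7949
H*(1-D/P) = 12.1600
2DS = 1820504.6321
EPQ = sqrt(149712.4300) = 386.9269

386.9269 units


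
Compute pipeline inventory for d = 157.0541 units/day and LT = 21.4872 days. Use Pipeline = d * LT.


Pipeline = 157.0541 * 21.4872 = 3374.6529

3374.6529 units


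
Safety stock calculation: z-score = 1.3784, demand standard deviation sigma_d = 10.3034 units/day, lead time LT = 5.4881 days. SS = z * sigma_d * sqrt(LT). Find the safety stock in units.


sqrt(LT) = sqrt(5.4881) = 2.3427
SS = 1.3784 * 10.3034 * 2.3427 = 33.2711

33.2711 units


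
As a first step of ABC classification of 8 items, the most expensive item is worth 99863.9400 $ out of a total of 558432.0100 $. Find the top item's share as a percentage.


Top item = 99863.9400
Total = 558432.0100
Percentage = 99863.9400 / 558432.0100 * 100 = 17.8829

17.8829%


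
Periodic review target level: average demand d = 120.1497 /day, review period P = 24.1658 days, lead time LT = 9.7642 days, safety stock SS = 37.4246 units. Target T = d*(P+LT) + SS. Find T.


P + LT = 33.9300
d*(P+LT) = 120.1497 * 33.9300 = 4076.6793
T = 4076.6793 + 37.4246 = 4114.1039

4114.1039 units


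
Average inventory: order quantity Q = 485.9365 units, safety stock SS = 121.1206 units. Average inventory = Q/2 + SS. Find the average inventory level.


Q/2 = 242.9683
Avg = 242.9683 + 121.1206 = 364.0888

364.0888 units


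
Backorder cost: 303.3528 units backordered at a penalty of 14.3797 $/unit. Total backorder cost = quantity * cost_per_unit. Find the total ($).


Total = 303.3528 * 14.3797 = 4362.1223

4362.1223 $


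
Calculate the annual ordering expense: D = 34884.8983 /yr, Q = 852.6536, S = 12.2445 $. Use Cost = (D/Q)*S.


Number of orders = D/Q = 40.9133
Cost = 40.9133 * 12.2445 = 500.9633

500.9633 $/yr


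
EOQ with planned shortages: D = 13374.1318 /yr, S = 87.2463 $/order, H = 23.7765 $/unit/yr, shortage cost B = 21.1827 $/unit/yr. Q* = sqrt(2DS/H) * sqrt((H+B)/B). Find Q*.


sqrt(2DS/H) = 313.2906
sqrt((H+B)/B) = 1.4569
Q* = 313.2906 * 1.4569 = 456.4214

456.4214 units


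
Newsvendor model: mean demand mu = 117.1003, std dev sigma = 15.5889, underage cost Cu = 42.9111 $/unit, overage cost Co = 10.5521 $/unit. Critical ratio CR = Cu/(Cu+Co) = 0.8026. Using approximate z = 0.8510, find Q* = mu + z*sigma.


CR = Cu/(Cu+Co) = 42.9111/(42.9111+10.5521) = 0.8026
z = 0.8510
Q* = 117.1003 + 0.8510 * 15.5889 = 130.3665

130.3665 units


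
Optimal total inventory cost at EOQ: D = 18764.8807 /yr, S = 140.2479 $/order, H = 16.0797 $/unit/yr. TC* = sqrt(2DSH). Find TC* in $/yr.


2*D*S*H = 84635022.1585
TC* = sqrt(84635022.1585) = 9199.7295

9199.7295 $/yr


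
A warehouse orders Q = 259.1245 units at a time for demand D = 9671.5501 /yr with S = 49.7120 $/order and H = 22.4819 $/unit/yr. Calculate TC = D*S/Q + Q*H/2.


Ordering cost = D*S/Q = 1855.4482
Holding cost = Q*H/2 = 2912.8055
TC = 1855.4482 + 2912.8055 = 4768.2538

4768.2538 $/yr


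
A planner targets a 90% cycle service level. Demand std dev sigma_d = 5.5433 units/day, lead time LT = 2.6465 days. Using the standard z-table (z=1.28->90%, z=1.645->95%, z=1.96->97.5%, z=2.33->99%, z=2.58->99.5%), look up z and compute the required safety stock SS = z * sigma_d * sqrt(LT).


From the table, SL = 90% corresponds to z = 1.28
sqrt(LT) = sqrt(2.6465) = 1.6268
SS = 1.28 * 5.5433 * 1.6268 = 11.5429

11.5429 units


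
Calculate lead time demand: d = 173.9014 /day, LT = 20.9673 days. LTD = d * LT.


LTD = 173.9014 * 20.9673 = 3646.2428

3646.2428 units


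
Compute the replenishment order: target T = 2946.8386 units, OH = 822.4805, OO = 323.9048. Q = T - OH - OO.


Inventory position = OH + OO = 822.4805 + 323.9048 = 1146.3853
Q = 2946.8386 - 1146.3853 = 1800.4533

1800.4533 units


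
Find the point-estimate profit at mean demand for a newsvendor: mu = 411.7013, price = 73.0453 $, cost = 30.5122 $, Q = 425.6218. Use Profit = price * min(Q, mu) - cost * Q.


Sales at mu = min(425.6218, 411.7013) = 411.7013
Revenue = 73.0453 * 411.7013 = 30072.8450
Total cost = 30.5122 * 425.6218 = 12986.6575
Profit = 30072.8450 - 12986.6575 = 17086.1875

17086.1875 $


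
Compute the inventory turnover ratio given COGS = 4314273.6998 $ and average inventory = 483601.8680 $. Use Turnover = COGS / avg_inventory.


Turnover = 4314273.6998 / 483601.8680 = 8.9211

8.9211


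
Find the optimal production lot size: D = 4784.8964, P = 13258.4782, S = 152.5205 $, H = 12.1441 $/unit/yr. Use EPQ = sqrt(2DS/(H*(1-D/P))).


1 - D/P = 1 - 0.3609 = 0.6391
H*(1-D/P) = 7.7614
2DS = 1459589.5828
EPQ = sqrt(188058.1125) = 433.6567

433.6567 units


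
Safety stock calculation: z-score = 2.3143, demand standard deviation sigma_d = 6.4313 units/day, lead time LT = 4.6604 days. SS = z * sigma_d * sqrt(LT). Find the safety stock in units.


sqrt(LT) = sqrt(4.6604) = 2.1588
SS = 2.3143 * 6.4313 * 2.1588 = 32.1314

32.1314 units


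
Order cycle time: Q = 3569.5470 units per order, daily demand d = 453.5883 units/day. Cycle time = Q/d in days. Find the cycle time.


Cycle = 3569.5470 / 453.5883 = 7.8696

7.8696 days


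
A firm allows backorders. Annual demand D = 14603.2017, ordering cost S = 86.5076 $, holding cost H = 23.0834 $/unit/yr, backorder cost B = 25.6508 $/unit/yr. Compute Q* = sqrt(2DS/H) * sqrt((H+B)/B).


sqrt(2DS/H) = 330.8387
sqrt((H+B)/B) = 1.3784
Q* = 330.8387 * 1.3784 = 456.0188

456.0188 units


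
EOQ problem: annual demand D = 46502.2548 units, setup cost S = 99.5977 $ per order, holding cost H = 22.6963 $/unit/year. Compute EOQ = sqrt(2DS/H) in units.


2*D*S = 2 * 46502.2548 * 99.5977 = 9263035.2458
2*D*S/H = 408129.7500
EOQ = sqrt(408129.7500) = 638.8503

638.8503 units


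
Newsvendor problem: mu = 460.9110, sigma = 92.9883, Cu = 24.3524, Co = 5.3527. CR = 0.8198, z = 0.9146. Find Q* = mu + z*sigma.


CR = Cu/(Cu+Co) = 24.3524/(24.3524+5.3527) = 0.8198
z = 0.9146
Q* = 460.9110 + 0.9146 * 92.9883 = 545.9581

545.9581 units


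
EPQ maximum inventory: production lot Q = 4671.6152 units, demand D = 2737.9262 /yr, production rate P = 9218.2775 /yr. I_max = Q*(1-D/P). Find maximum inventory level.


D/P = 0.2970
1 - D/P = 0.7030
I_max = 4671.6152 * 0.7030 = 3284.0959

3284.0959 units


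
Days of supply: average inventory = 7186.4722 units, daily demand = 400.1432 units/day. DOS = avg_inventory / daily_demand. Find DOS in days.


DOS = 7186.4722 / 400.1432 = 17.9598

17.9598 days


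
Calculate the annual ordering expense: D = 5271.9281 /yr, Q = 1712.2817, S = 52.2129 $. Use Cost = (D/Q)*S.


Number of orders = D/Q = 3.0789
Cost = 3.0789 * 52.2129 = 160.7578

160.7578 $/yr


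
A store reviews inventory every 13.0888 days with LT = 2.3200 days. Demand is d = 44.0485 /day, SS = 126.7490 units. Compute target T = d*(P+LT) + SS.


P + LT = 15.4088
d*(P+LT) = 44.0485 * 15.4088 = 678.7345
T = 678.7345 + 126.7490 = 805.4835

805.4835 units


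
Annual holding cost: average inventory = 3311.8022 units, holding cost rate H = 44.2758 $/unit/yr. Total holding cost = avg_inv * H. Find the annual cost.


Cost = 3311.8022 * 44.2758 = 146632.6918

146632.6918 $/yr


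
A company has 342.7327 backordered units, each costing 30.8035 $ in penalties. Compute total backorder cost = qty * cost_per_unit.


Total = 342.7327 * 30.8035 = 10557.3667

10557.3667 $


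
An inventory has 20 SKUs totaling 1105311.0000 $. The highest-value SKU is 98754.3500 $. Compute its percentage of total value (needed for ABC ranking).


Top item = 98754.3500
Total = 1105311.0000
Percentage = 98754.3500 / 1105311.0000 * 100 = 8.9345

8.9345%


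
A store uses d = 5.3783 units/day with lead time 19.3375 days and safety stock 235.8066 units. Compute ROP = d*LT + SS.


d*LT = 5.3783 * 19.3375 = 104.0029
ROP = 104.0029 + 235.8066 = 339.8095

339.8095 units


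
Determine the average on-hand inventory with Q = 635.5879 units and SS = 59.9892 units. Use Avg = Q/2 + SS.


Q/2 = 317.7939
Avg = 317.7939 + 59.9892 = 377.7831

377.7831 units


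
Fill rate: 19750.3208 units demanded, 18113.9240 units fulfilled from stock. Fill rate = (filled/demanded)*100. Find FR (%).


FR = 18113.9240 / 19750.3208 * 100 = 91.7146

91.7146%


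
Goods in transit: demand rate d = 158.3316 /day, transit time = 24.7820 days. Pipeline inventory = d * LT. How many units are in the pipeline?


Pipeline = 158.3316 * 24.7820 = 3923.7737

3923.7737 units


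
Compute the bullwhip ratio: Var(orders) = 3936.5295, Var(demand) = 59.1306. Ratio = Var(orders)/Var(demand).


BW = 3936.5295 / 59.1306 = 66.5735

66.5735


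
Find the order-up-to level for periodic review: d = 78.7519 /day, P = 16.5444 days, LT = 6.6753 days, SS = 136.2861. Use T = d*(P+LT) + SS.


P + LT = 23.2197
d*(P+LT) = 78.7519 * 23.2197 = 1828.5955
T = 1828.5955 + 136.2861 = 1964.8816

1964.8816 units


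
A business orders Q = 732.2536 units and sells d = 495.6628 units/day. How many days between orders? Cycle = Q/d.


Cycle = 732.2536 / 495.6628 = 1.4773

1.4773 days


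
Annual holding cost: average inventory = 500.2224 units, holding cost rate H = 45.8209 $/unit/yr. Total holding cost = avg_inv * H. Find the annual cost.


Cost = 500.2224 * 45.8209 = 22920.6406

22920.6406 $/yr


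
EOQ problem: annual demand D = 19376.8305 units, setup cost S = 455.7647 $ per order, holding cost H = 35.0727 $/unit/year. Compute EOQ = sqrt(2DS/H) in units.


2*D*S = 2 * 19376.8305 * 455.7647 = 17662550.6796
2*D*S/H = 503598.2596
EOQ = sqrt(503598.2596) = 709.6466

709.6466 units


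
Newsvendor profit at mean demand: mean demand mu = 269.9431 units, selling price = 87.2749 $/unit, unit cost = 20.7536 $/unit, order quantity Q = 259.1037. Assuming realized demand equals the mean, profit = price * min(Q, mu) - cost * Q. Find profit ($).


Sales at mu = min(259.1037, 269.9431) = 259.1037
Revenue = 87.2749 * 259.1037 = 22613.2495
Total cost = 20.7536 * 259.1037 = 5377.3345
Profit = 22613.2495 - 5377.3345 = 17235.9150

17235.9150 $


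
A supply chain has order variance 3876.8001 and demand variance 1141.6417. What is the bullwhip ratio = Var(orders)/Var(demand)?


BW = 3876.8001 / 1141.6417 = 3.3958

3.3958


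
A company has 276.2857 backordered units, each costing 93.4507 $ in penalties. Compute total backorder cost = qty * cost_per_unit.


Total = 276.2857 * 93.4507 = 25819.0921

25819.0921 $


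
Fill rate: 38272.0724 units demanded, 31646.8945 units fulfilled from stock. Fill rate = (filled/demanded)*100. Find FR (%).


FR = 31646.8945 / 38272.0724 * 100 = 82.6893

82.6893%


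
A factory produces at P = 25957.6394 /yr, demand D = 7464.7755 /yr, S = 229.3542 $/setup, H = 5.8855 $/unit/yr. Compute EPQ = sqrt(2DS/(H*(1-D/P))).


1 - D/P = 1 - 0.2876 = 0.7124
H*(1-D/P) = 4.1930
2DS = 3424155.2260
EPQ = sqrt(816640.8524) = 903.6818

903.6818 units


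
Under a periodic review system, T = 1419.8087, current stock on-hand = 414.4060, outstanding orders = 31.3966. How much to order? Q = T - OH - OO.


Inventory position = OH + OO = 414.4060 + 31.3966 = 445.8026
Q = 1419.8087 - 445.8026 = 974.0061

974.0061 units


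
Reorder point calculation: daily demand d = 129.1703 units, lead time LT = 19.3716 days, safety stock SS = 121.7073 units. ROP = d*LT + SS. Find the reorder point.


d*LT = 129.1703 * 19.3716 = 2502.2354
ROP = 2502.2354 + 121.7073 = 2623.9427

2623.9427 units


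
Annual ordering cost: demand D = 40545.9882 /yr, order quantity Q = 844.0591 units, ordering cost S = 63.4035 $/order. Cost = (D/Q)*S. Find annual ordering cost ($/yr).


Number of orders = D/Q = 48.0369
Cost = 48.0369 * 63.4035 = 3045.7080

3045.7080 $/yr


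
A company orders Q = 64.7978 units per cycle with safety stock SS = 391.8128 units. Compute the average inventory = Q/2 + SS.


Q/2 = 32.3989
Avg = 32.3989 + 391.8128 = 424.2117

424.2117 units


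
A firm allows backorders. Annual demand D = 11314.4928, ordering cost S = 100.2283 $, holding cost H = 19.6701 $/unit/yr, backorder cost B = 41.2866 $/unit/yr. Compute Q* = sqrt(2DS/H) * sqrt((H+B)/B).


sqrt(2DS/H) = 339.5662
sqrt((H+B)/B) = 1.2151
Q* = 339.5662 * 1.2151 = 412.6013

412.6013 units


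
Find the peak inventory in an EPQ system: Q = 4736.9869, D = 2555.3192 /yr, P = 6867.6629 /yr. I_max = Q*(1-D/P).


D/P = 0.3721
1 - D/P = 0.6279
I_max = 4736.9869 * 0.6279 = 2974.4494

2974.4494 units


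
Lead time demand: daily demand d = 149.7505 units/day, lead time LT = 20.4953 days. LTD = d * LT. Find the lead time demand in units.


LTD = 149.7505 * 20.4953 = 3069.1814

3069.1814 units


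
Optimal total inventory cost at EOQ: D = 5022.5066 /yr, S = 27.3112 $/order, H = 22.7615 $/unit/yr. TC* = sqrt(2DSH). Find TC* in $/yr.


2*D*S*H = 6244420.9682
TC* = sqrt(6244420.9682) = 2498.8839

2498.8839 $/yr


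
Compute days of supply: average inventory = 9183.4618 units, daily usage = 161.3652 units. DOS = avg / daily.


DOS = 9183.4618 / 161.3652 = 56.9110

56.9110 days


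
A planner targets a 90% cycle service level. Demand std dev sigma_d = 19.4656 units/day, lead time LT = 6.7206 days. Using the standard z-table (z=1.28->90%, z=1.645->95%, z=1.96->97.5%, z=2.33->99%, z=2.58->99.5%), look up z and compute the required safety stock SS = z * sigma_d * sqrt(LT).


From the table, SL = 90% corresponds to z = 1.28
sqrt(LT) = sqrt(6.7206) = 2.5924
SS = 1.28 * 19.4656 * 2.5924 = 64.5925

64.5925 units


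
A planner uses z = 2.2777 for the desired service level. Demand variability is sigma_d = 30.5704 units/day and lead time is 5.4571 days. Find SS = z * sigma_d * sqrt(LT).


sqrt(LT) = sqrt(5.4571) = 2.3360
SS = 2.2777 * 30.5704 * 2.3360 = 162.6592

162.6592 units


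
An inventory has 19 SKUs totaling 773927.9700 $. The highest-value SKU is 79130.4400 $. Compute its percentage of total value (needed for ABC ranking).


Top item = 79130.4400
Total = 773927.9700
Percentage = 79130.4400 / 773927.9700 * 100 = 10.2245

10.2245%


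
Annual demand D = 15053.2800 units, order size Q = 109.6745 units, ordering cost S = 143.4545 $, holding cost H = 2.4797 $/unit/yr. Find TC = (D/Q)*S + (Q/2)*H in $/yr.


Ordering cost = D*S/Q = 19689.7251
Holding cost = Q*H/2 = 135.9799
TC = 19689.7251 + 135.9799 = 19825.7050

19825.7050 $/yr


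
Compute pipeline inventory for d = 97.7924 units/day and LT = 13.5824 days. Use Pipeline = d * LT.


Pipeline = 97.7924 * 13.5824 = 1328.2555

1328.2555 units


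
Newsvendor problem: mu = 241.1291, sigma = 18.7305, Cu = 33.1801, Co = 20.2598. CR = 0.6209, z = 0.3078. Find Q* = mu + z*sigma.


CR = Cu/(Cu+Co) = 33.1801/(33.1801+20.2598) = 0.6209
z = 0.3078
Q* = 241.1291 + 0.3078 * 18.7305 = 246.8943

246.8943 units


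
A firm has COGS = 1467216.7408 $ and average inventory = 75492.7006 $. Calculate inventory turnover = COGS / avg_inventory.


Turnover = 1467216.7408 / 75492.7006 = 19.4352

19.4352


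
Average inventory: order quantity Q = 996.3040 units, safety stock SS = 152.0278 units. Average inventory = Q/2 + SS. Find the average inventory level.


Q/2 = 498.1520
Avg = 498.1520 + 152.0278 = 650.1798

650.1798 units


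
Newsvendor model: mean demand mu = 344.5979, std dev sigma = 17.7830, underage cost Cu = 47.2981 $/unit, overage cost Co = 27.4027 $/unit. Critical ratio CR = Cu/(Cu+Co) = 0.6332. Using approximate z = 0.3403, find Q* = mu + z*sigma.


CR = Cu/(Cu+Co) = 47.2981/(47.2981+27.4027) = 0.6332
z = 0.3403
Q* = 344.5979 + 0.3403 * 17.7830 = 350.6495

350.6495 units


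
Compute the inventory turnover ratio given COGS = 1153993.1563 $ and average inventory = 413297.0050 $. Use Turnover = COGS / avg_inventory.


Turnover = 1153993.1563 / 413297.0050 = 2.7922

2.7922


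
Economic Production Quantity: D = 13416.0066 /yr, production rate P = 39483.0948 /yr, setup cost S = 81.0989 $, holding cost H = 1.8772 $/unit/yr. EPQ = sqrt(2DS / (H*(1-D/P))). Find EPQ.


1 - D/P = 1 - 0.3398 = 0.6602
H*(1-D/P) = 1.2393
2DS = 2176046.7553
EPQ = sqrt(1755805.2456) = 1325.0680

1325.0680 units


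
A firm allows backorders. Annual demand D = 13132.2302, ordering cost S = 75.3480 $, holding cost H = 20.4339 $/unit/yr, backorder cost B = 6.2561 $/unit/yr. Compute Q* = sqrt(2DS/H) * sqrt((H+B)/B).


sqrt(2DS/H) = 311.2035
sqrt((H+B)/B) = 2.0655
Q* = 311.2035 * 2.0655 = 642.7868

642.7868 units


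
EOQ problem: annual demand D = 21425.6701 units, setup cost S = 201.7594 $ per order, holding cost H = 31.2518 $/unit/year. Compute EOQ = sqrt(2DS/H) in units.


2*D*S = 2 * 21425.6701 * 201.7594 = 8645660.6879
2*D*S/H = 276645.2073
EOQ = sqrt(276645.2073) = 525.9707

525.9707 units


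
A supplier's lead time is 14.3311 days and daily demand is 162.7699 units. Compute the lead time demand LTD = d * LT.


LTD = 162.7699 * 14.3311 = 2332.6717

2332.6717 units


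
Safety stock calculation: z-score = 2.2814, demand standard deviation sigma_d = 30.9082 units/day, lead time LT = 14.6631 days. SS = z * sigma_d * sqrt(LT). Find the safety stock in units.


sqrt(LT) = sqrt(14.6631) = 3.8292
SS = 2.2814 * 30.9082 * 3.8292 = 270.0151

270.0151 units


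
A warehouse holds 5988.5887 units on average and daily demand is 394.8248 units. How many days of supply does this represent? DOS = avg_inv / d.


DOS = 5988.5887 / 394.8248 = 15.1677

15.1677 days


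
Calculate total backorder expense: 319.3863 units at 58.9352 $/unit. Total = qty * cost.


Total = 319.3863 * 58.9352 = 18823.0955

18823.0955 $


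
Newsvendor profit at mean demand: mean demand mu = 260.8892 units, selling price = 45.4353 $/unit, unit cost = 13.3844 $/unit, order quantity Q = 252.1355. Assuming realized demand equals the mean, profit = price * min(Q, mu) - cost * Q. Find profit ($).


Sales at mu = min(252.1355, 260.8892) = 252.1355
Revenue = 45.4353 * 252.1355 = 11455.8521
Total cost = 13.3844 * 252.1355 = 3374.6824
Profit = 11455.8521 - 3374.6824 = 8081.1697

8081.1697 $


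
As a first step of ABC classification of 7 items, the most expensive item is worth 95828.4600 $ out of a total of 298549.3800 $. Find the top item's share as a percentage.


Top item = 95828.4600
Total = 298549.3800
Percentage = 95828.4600 / 298549.3800 * 100 = 32.0980

32.0980%


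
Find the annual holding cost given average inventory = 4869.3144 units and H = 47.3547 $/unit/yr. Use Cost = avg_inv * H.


Cost = 4869.3144 * 47.3547 = 230584.9226

230584.9226 $/yr


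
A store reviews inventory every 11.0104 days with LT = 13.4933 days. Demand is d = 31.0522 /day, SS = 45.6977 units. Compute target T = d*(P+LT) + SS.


P + LT = 24.5037
d*(P+LT) = 31.0522 * 24.5037 = 760.8938
T = 760.8938 + 45.6977 = 806.5915

806.5915 units


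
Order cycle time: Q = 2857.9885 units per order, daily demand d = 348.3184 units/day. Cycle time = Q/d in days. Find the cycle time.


Cycle = 2857.9885 / 348.3184 = 8.2051

8.2051 days


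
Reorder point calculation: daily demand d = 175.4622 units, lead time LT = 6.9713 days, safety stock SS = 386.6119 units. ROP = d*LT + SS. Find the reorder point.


d*LT = 175.4622 * 6.9713 = 1223.1996
ROP = 1223.1996 + 386.6119 = 1609.8115

1609.8115 units


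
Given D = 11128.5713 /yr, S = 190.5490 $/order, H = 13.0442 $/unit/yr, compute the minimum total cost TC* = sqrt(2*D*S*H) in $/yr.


2*D*S*H = 55321447.0197
TC* = sqrt(55321447.0197) = 7437.8389

7437.8389 $/yr


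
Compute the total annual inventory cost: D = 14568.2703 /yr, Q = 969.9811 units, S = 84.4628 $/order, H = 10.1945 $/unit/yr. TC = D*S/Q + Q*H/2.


Ordering cost = D*S/Q = 1268.5576
Holding cost = Q*H/2 = 4944.2362
TC = 1268.5576 + 4944.2362 = 6212.7938

6212.7938 $/yr


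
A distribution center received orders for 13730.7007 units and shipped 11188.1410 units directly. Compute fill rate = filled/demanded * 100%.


FR = 11188.1410 / 13730.7007 * 100 = 81.4827

81.4827%


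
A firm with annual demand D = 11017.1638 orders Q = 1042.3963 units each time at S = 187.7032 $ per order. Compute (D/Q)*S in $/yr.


Number of orders = D/Q = 10.5691
Cost = 10.5691 * 187.7032 = 1983.8490

1983.8490 $/yr


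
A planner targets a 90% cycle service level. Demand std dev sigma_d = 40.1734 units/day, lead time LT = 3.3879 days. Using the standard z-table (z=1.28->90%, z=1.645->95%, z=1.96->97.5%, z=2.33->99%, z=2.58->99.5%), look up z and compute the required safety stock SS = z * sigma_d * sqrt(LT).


From the table, SL = 90% corresponds to z = 1.28
sqrt(LT) = sqrt(3.3879) = 1.8406
SS = 1.28 * 40.1734 * 1.8406 = 94.6485

94.6485 units


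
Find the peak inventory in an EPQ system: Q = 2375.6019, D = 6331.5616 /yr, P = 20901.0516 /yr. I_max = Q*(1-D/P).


D/P = 0.3029
1 - D/P = 0.6971
I_max = 2375.6019 * 0.6971 = 1655.9601

1655.9601 units


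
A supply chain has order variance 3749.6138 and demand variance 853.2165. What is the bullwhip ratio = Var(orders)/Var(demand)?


BW = 3749.6138 / 853.2165 = 4.3947

4.3947


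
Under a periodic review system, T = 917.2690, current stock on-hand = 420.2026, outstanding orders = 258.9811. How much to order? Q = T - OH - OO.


Inventory position = OH + OO = 420.2026 + 258.9811 = 679.1837
Q = 917.2690 - 679.1837 = 238.0853

238.0853 units


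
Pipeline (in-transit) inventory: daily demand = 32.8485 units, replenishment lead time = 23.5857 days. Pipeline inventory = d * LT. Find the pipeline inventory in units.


Pipeline = 32.8485 * 23.5857 = 774.7549

774.7549 units


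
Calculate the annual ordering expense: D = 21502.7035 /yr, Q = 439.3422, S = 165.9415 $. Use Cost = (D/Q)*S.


Number of orders = D/Q = 48.9430
Cost = 48.9430 * 165.9415 = 8121.6666

8121.6666 $/yr


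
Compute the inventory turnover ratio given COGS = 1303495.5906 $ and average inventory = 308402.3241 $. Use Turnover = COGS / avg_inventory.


Turnover = 1303495.5906 / 308402.3241 = 4.2266

4.2266


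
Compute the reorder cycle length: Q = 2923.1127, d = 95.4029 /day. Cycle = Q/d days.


Cycle = 2923.1127 / 95.4029 = 30.6397

30.6397 days


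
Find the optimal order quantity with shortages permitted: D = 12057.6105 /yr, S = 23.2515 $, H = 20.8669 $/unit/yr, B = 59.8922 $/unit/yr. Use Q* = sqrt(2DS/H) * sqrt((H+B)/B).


sqrt(2DS/H) = 163.9238
sqrt((H+B)/B) = 1.1612
Q* = 163.9238 * 1.1612 = 190.3499

190.3499 units


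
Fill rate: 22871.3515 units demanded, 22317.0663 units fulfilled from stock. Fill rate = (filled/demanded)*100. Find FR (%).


FR = 22317.0663 / 22871.3515 * 100 = 97.5765

97.5765%


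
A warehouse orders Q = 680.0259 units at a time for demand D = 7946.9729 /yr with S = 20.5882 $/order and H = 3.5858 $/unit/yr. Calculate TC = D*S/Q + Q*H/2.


Ordering cost = D*S/Q = 240.5995
Holding cost = Q*H/2 = 1219.2184
TC = 240.5995 + 1219.2184 = 1459.8179

1459.8179 $/yr


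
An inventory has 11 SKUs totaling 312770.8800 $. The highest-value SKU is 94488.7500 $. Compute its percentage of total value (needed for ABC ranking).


Top item = 94488.7500
Total = 312770.8800
Percentage = 94488.7500 / 312770.8800 * 100 = 30.2102

30.2102%


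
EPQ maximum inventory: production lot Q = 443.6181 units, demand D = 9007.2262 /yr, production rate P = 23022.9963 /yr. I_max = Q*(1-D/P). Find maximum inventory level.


D/P = 0.3912
1 - D/P = 0.6088
I_max = 443.6181 * 0.6088 = 270.0626

270.0626 units


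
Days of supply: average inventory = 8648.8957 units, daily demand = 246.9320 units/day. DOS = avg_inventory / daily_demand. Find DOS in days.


DOS = 8648.8957 / 246.9320 = 35.0254

35.0254 days


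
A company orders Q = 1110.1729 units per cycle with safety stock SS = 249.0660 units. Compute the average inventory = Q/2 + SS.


Q/2 = 555.0865
Avg = 555.0865 + 249.0660 = 804.1525

804.1525 units


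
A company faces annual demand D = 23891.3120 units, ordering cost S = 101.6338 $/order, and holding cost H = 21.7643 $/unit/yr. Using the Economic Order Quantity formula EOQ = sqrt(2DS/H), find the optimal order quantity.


2*D*S = 2 * 23891.3120 * 101.6338 = 4856329.6511
2*D*S/H = 223132.8208
EOQ = sqrt(223132.8208) = 472.3694

472.3694 units


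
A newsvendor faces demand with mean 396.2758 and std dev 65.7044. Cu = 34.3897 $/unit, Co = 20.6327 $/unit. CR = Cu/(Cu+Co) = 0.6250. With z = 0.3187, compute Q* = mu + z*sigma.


CR = Cu/(Cu+Co) = 34.3897/(34.3897+20.6327) = 0.6250
z = 0.3187
Q* = 396.2758 + 0.3187 * 65.7044 = 417.2158

417.2158 units


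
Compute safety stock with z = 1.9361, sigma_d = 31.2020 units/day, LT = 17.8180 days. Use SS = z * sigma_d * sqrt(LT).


sqrt(LT) = sqrt(17.8180) = 4.2211
SS = 1.9361 * 31.2020 * 4.2211 = 254.9997

254.9997 units


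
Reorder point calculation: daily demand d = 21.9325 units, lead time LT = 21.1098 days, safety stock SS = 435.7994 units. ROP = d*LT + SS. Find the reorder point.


d*LT = 21.9325 * 21.1098 = 462.9907
ROP = 462.9907 + 435.7994 = 898.7901

898.7901 units


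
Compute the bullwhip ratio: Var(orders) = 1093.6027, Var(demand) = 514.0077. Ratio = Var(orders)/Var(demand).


BW = 1093.6027 / 514.0077 = 2.1276

2.1276


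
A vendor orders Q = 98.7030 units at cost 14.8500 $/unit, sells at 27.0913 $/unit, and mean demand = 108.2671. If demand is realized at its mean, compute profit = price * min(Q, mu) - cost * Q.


Sales at mu = min(98.7030, 108.2671) = 98.7030
Revenue = 27.0913 * 98.7030 = 2673.9926
Total cost = 14.8500 * 98.7030 = 1465.7396
Profit = 2673.9926 - 1465.7396 = 1208.2530

1208.2530 $


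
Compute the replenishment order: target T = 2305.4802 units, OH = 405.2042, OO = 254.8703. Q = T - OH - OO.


Inventory position = OH + OO = 405.2042 + 254.8703 = 660.0745
Q = 2305.4802 - 660.0745 = 1645.4057

1645.4057 units


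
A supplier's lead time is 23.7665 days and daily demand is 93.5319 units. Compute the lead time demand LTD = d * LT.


LTD = 93.5319 * 23.7665 = 2222.9259

2222.9259 units


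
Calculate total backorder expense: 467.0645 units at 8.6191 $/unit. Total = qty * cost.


Total = 467.0645 * 8.6191 = 4025.6756

4025.6756 $


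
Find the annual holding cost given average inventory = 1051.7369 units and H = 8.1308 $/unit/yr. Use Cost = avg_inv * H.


Cost = 1051.7369 * 8.1308 = 8551.4624

8551.4624 $/yr


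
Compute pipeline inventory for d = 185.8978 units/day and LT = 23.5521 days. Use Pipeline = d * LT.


Pipeline = 185.8978 * 23.5521 = 4378.2836

4378.2836 units


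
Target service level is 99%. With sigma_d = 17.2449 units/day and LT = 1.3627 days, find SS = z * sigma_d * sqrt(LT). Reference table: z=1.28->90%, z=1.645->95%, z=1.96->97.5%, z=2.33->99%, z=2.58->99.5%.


From the table, SL = 99% corresponds to z = 2.33
sqrt(LT) = sqrt(1.3627) = 1.1673
SS = 2.33 * 17.2449 * 1.1673 = 46.9047

46.9047 units


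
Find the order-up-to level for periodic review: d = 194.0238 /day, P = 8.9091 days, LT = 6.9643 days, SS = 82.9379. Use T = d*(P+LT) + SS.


P + LT = 15.8734
d*(P+LT) = 194.0238 * 15.8734 = 3079.8174
T = 3079.8174 + 82.9379 = 3162.7553

3162.7553 units


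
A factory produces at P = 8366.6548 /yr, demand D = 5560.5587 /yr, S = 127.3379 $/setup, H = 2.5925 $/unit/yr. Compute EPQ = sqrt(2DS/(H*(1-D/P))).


1 - D/P = 1 - 0.6646 = 0.3354
H*(1-D/P) = 0.8695
2DS = 1416139.7354
EPQ = sqrt(1628683.3415) = 1276.1988

1276.1988 units


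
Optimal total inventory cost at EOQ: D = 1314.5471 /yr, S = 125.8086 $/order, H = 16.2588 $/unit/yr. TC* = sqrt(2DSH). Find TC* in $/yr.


2*D*S*H = 5377803.9457
TC* = sqrt(5377803.9457) = 2319.0093

2319.0093 $/yr


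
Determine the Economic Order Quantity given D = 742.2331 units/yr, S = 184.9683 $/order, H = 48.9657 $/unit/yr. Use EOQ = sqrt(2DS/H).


2*D*S = 2 * 742.2331 * 184.9683 = 274579.1894
2*D*S/H = 5607.5822
EOQ = sqrt(5607.5822) = 74.8838

74.8838 units


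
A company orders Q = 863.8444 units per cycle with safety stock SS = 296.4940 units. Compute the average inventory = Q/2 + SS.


Q/2 = 431.9222
Avg = 431.9222 + 296.4940 = 728.4162

728.4162 units


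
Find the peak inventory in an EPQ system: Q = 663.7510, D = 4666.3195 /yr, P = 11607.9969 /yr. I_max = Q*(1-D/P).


D/P = 0.4020
1 - D/P = 0.5980
I_max = 663.7510 * 0.5980 = 396.9285

396.9285 units


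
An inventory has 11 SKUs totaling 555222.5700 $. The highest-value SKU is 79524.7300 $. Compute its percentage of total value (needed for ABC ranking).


Top item = 79524.7300
Total = 555222.5700
Percentage = 79524.7300 / 555222.5700 * 100 = 14.3230

14.3230%


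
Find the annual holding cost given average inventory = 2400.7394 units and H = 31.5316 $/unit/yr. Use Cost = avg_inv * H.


Cost = 2400.7394 * 31.5316 = 75699.1545

75699.1545 $/yr


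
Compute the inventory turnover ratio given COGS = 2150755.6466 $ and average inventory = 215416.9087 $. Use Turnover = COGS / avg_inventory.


Turnover = 2150755.6466 / 215416.9087 = 9.9842

9.9842


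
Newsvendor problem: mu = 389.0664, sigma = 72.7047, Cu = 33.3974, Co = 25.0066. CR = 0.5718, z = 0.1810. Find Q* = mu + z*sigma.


CR = Cu/(Cu+Co) = 33.3974/(33.3974+25.0066) = 0.5718
z = 0.1810
Q* = 389.0664 + 0.1810 * 72.7047 = 402.2260

402.2260 units


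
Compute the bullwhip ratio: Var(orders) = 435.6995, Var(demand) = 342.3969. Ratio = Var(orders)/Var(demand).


BW = 435.6995 / 342.3969 = 1.2725

1.2725


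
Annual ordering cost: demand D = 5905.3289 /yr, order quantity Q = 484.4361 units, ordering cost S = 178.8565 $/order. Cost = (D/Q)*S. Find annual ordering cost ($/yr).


Number of orders = D/Q = 12.1901
Cost = 12.1901 * 178.8565 = 2180.2802

2180.2802 $/yr


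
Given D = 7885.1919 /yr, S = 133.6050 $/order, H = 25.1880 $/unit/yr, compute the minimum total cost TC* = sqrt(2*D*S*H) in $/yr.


2*D*S*H = 53071169.5900
TC* = sqrt(53071169.5900) = 7284.9962

7284.9962 $/yr


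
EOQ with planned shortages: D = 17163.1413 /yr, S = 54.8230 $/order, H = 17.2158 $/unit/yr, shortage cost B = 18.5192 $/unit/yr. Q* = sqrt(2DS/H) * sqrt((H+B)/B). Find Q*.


sqrt(2DS/H) = 330.6216
sqrt((H+B)/B) = 1.3891
Q* = 330.6216 * 1.3891 = 459.2688

459.2688 units


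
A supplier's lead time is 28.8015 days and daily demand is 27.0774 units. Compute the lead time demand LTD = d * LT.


LTD = 27.0774 * 28.8015 = 779.8697

779.8697 units


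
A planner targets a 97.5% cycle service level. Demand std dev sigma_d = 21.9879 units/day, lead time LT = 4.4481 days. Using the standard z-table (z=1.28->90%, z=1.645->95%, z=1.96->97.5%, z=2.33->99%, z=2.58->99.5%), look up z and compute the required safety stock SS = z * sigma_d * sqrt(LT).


From the table, SL = 97.5% corresponds to z = 1.96
sqrt(LT) = sqrt(4.4481) = 2.1091
SS = 1.96 * 21.9879 * 2.1091 = 90.8923

90.8923 units


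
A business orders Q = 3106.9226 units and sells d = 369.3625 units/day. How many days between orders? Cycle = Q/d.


Cycle = 3106.9226 / 369.3625 = 8.4116

8.4116 days


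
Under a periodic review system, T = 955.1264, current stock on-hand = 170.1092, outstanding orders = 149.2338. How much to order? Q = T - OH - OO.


Inventory position = OH + OO = 170.1092 + 149.2338 = 319.3430
Q = 955.1264 - 319.3430 = 635.7834

635.7834 units


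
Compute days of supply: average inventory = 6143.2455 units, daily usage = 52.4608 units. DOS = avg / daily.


DOS = 6143.2455 / 52.4608 = 117.1016

117.1016 days


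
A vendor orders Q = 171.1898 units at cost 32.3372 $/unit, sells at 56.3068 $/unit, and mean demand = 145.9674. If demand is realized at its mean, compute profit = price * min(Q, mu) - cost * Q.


Sales at mu = min(171.1898, 145.9674) = 145.9674
Revenue = 56.3068 * 145.9674 = 8218.9572
Total cost = 32.3372 * 171.1898 = 5535.7988
Profit = 8218.9572 - 5535.7988 = 2683.1584

2683.1584 $


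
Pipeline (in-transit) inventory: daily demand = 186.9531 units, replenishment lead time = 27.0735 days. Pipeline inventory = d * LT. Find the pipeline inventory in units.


Pipeline = 186.9531 * 27.0735 = 5061.4748

5061.4748 units


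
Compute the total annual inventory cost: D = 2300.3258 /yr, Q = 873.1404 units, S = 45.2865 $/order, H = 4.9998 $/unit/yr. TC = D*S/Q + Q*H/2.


Ordering cost = D*S/Q = 119.3092
Holding cost = Q*H/2 = 2182.7637
TC = 119.3092 + 2182.7637 = 2302.0729

2302.0729 $/yr


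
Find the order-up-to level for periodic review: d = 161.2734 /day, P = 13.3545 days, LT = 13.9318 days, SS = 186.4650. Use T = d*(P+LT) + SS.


P + LT = 27.2863
d*(P+LT) = 161.2734 * 27.2863 = 4400.5544
T = 4400.5544 + 186.4650 = 4587.0194

4587.0194 units


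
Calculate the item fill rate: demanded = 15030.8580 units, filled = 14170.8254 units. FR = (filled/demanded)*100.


FR = 14170.8254 / 15030.8580 * 100 = 94.2782

94.2782%


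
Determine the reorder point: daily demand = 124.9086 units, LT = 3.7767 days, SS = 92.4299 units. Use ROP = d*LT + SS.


d*LT = 124.9086 * 3.7767 = 471.7423
ROP = 471.7423 + 92.4299 = 564.1722

564.1722 units


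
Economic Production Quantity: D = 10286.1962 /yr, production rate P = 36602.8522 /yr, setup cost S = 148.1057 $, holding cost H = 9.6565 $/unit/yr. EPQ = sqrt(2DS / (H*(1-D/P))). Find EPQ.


1 - D/P = 1 - 0.2810 = 0.7190
H*(1-D/P) = 6.9428
2DS = 3046888.5771
EPQ = sqrt(438855.0016) = 662.4613

662.4613 units


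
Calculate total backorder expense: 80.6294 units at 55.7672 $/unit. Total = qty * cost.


Total = 80.6294 * 55.7672 = 4496.4759

4496.4759 $


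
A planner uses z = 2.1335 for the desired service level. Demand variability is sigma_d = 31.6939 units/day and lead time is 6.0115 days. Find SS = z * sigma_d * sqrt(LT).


sqrt(LT) = sqrt(6.0115) = 2.4518
SS = 2.1335 * 31.6939 * 2.4518 = 165.7905

165.7905 units


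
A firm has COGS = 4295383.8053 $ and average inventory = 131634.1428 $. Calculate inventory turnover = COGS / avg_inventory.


Turnover = 4295383.8053 / 131634.1428 = 32.6312

32.6312


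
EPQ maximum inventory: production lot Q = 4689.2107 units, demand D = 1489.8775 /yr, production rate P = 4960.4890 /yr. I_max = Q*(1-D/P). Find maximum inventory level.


D/P = 0.3003
1 - D/P = 0.6997
I_max = 4689.2107 * 0.6997 = 3280.8113

3280.8113 units


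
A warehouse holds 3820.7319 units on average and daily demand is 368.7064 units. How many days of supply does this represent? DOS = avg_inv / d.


DOS = 3820.7319 / 368.7064 = 10.3625

10.3625 days


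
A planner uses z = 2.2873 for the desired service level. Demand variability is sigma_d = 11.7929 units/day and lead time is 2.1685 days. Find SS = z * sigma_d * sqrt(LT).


sqrt(LT) = sqrt(2.1685) = 1.4726
SS = 2.2873 * 11.7929 * 1.4726 = 39.7213

39.7213 units


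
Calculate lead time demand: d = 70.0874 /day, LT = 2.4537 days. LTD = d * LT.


LTD = 70.0874 * 2.4537 = 171.9735

171.9735 units


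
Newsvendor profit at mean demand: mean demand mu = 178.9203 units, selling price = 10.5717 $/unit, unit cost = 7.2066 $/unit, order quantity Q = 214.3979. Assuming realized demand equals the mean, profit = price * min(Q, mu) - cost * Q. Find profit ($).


Sales at mu = min(214.3979, 178.9203) = 178.9203
Revenue = 10.5717 * 178.9203 = 1891.4917
Total cost = 7.2066 * 214.3979 = 1545.0799
Profit = 1891.4917 - 1545.0799 = 346.4118

346.4118 $


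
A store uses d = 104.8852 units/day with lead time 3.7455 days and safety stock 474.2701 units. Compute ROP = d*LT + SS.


d*LT = 104.8852 * 3.7455 = 392.8475
ROP = 392.8475 + 474.2701 = 867.1176

867.1176 units
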